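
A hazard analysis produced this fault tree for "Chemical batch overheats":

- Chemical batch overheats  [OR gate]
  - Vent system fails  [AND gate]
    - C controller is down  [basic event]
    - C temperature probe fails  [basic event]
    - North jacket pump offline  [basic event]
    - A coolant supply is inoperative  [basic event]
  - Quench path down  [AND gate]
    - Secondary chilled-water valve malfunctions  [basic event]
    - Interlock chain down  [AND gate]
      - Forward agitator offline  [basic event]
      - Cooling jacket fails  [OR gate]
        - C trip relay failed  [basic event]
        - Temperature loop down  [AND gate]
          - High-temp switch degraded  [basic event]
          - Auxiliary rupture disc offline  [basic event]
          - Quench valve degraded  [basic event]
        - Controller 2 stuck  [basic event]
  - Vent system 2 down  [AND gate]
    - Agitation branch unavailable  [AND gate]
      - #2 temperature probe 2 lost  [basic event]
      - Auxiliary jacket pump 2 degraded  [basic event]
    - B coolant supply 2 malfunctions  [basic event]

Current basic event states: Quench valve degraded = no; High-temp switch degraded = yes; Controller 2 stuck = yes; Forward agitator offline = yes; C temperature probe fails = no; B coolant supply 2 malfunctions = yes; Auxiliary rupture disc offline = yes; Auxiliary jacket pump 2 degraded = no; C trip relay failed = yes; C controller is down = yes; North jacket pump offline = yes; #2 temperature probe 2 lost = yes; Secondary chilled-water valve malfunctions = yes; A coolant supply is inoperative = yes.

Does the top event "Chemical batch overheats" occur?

Yes

Vent system fails [AND]: C controller is down=occurs, C temperature probe fails=not, North jacket pump offline=occurs, A coolant supply is inoperative=occurs → not all inputs occur → does not occur.
Temperature loop down [AND]: High-temp switch degraded=occurs, Auxiliary rupture disc offline=occurs, Quench valve degraded=not → not all inputs occur → does not occur.
Cooling jacket fails [OR]: C trip relay failed=occurs, Temperature loop down=not, Controller 2 stuck=occurs → at least one input occurs → occurs.
Interlock chain down [AND]: Forward agitator offline=occurs, Cooling jacket fails=occurs → all inputs occur → occurs.
Quench path down [AND]: Secondary chilled-water valve malfunctions=occurs, Interlock chain down=occurs → all inputs occur → occurs.
Agitation branch unavailable [AND]: #2 temperature probe 2 lost=occurs, Auxiliary jacket pump 2 degraded=not → not all inputs occur → does not occur.
Vent system 2 down [AND]: Agitation branch unavailable=not, B coolant supply 2 malfunctions=occurs → not all inputs occur → does not occur.
Chemical batch overheats [OR]: Vent system fails=not, Quench path down=occurs, Vent system 2 down=not → at least one input occurs → occurs.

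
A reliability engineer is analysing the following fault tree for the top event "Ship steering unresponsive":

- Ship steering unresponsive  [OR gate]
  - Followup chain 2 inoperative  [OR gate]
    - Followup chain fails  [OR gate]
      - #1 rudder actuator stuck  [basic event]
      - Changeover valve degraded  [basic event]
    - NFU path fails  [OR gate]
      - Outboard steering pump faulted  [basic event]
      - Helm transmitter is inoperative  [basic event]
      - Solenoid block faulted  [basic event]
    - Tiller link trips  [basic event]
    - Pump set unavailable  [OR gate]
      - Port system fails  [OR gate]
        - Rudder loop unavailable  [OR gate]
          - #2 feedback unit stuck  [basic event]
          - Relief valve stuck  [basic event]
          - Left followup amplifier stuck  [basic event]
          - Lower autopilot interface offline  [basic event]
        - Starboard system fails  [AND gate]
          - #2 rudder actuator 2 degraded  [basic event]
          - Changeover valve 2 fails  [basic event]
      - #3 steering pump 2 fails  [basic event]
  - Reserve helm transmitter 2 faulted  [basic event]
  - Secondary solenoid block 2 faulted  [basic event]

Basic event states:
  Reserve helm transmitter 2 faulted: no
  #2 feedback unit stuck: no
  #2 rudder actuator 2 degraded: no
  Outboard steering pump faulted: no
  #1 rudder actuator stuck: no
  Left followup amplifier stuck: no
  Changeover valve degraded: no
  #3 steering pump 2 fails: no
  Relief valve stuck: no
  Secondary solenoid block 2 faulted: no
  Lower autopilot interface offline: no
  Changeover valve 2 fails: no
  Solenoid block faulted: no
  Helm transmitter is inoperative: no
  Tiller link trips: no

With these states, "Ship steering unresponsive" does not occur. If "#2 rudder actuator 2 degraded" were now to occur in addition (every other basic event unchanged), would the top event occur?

Counterfactual: set "#2 rudder actuator 2 degraded" to occurred.
Followup chain fails [OR]: #1 rudder actuator stuck=not, Changeover valve degraded=not → no input occurs → does not occur.
NFU path fails [OR]: Outboard steering pump faulted=not, Helm transmitter is inoperative=not, Solenoid block faulted=not → no input occurs → does not occur.
Rudder loop unavailable [OR]: #2 feedback unit stuck=not, Relief valve stuck=not, Left followup amplifier stuck=not, Lower autopilot interface offline=not → no input occurs → does not occur.
Starboard system fails [AND]: #2 rudder actuator 2 degraded=occurs, Changeover valve 2 fails=not → not all inputs occur → does not occur.
Port system fails [OR]: Rudder loop unavailable=not, Starboard system fails=not → no input occurs → does not occur.
Pump set unavailable [OR]: Port system fails=not, #3 steering pump 2 fails=not → no input occurs → does not occur.
Followup chain 2 inoperative [OR]: Followup chain fails=not, NFU path fails=not, Tiller link trips=not, Pump set unavailable=not → no input occurs → does not occur.
Ship steering unresponsive [OR]: Followup chain 2 inoperative=not, Reserve helm transmitter 2 faulted=not, Secondary solenoid block 2 faulted=not → no input occurs → does not occur.

No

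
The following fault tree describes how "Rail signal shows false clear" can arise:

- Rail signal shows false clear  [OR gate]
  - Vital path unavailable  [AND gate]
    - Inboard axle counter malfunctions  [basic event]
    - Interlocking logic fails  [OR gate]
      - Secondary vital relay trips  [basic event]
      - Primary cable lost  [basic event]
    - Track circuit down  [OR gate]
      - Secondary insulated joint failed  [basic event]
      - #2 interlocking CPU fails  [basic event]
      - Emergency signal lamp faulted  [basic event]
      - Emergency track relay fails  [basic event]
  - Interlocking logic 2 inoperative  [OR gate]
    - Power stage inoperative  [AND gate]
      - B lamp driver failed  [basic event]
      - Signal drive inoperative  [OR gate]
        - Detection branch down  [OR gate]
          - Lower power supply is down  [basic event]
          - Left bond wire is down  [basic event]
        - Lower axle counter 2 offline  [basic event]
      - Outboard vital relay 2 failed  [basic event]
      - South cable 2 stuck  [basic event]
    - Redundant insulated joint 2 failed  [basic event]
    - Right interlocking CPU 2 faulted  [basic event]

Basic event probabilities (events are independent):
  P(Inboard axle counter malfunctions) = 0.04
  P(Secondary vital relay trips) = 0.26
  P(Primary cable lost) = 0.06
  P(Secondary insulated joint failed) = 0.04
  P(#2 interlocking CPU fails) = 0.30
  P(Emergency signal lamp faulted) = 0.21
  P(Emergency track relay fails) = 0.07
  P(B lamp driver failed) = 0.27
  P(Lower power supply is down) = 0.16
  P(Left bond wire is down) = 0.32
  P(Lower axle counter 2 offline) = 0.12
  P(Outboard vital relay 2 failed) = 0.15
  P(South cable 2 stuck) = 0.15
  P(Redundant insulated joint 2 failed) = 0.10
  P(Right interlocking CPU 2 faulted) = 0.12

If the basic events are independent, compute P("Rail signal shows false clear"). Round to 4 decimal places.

0.2153

P(Interlocking logic fails) [OR] = 1 − (1−0.26) × (1−0.06) = 0.304400
P(Track circuit down) [OR] = 1 − (1−0.04) × (1−0.30) × (1−0.21) × (1−0.07) = 0.506282
P(Vital path unavailable) [AND] = 0.04 × 0.304400 × 0.506282 = 0.006164
P(Detection branch down) [OR] = 1 − (1−0.16) × (1−0.32) = 0.428800
P(Signal drive inoperative) [OR] = 1 − (1−0.428800) × (1−0.12) = 0.497344
P(Power stage inoperative) [AND] = 0.27 × 0.497344 × 0.15 × 0.15 = 0.003021
P(Interlocking logic 2 inoperative) [OR] = 1 − (1−0.003021) × (1−0.10) × (1−0.12) = 0.210393
P(Rail signal shows false clear) [OR] = 1 − (1−0.006164) × (1−0.210393) = 0.215260
Rounded to 4 decimal places: P(Rail signal shows false clear) ≈ 0.2153.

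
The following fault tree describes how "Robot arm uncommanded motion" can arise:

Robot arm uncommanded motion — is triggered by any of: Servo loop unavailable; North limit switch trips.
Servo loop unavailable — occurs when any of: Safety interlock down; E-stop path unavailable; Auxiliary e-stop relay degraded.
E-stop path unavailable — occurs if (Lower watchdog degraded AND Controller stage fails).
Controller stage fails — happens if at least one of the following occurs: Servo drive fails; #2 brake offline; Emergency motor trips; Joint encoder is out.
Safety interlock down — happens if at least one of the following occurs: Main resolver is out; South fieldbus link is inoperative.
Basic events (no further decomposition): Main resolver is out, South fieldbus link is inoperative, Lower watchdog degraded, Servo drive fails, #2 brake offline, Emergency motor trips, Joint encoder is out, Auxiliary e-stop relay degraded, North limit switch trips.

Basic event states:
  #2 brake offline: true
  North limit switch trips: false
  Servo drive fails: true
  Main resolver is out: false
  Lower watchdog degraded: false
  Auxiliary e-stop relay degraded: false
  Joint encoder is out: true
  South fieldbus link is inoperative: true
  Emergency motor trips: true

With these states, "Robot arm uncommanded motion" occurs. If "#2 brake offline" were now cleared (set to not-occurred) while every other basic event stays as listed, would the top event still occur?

Yes

Counterfactual: set "#2 brake offline" to not occurred.
Safety interlock down [OR]: Main resolver is out=not, South fieldbus link is inoperative=occurs → at least one input occurs → occurs.
Controller stage fails [OR]: Servo drive fails=occurs, #2 brake offline=not, Emergency motor trips=occurs, Joint encoder is out=occurs → at least one input occurs → occurs.
E-stop path unavailable [AND]: Lower watchdog degraded=not, Controller stage fails=occurs → not all inputs occur → does not occur.
Servo loop unavailable [OR]: Safety interlock down=occurs, E-stop path unavailable=not, Auxiliary e-stop relay degraded=not → at least one input occurs → occurs.
Robot arm uncommanded motion [OR]: Servo loop unavailable=occurs, North limit switch trips=not → at least one input occurs → occurs.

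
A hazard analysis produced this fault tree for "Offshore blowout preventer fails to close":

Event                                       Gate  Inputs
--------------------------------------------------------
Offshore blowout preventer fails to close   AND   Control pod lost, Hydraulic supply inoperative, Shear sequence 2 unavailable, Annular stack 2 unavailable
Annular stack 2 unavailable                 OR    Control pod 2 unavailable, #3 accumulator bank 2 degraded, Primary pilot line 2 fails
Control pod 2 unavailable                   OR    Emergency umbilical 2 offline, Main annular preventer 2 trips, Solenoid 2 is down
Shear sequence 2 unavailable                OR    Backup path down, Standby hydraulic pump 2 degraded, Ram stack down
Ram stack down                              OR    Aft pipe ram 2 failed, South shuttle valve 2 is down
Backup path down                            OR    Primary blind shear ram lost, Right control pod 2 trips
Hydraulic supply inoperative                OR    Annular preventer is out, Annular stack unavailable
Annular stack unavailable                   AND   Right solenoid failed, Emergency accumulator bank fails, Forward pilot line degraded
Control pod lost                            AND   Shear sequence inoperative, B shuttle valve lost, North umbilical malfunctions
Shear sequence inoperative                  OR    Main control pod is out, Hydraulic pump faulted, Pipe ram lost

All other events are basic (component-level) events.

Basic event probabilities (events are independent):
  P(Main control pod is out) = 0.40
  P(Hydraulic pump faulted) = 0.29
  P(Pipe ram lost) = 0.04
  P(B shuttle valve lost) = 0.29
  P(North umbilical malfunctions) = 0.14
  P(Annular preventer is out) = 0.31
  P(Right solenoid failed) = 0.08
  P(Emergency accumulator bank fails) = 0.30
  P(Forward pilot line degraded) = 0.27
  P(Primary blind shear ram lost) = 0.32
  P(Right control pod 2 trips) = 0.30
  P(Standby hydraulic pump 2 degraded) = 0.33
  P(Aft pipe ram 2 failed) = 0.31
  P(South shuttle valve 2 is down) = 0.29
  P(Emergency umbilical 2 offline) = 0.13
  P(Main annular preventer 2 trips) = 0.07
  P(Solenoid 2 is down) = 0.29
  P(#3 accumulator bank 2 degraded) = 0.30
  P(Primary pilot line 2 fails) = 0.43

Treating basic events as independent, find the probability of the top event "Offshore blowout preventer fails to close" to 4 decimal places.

0.0049

P(Shear sequence inoperative) [OR] = 1 − (1−0.40) × (1−0.29) × (1−0.04) = 0.591040
P(Control pod lost) [AND] = 0.591040 × 0.29 × 0.14 = 0.023996
P(Annular stack unavailable) [AND] = 0.08 × 0.30 × 0.27 = 0.006480
P(Hydraulic supply inoperative) [OR] = 1 − (1−0.31) × (1−0.006480) = 0.314471
P(Backup path down) [OR] = 1 − (1−0.32) × (1−0.30) = 0.524000
P(Ram stack down) [OR] = 1 − (1−0.31) × (1−0.29) = 0.510100
P(Shear sequence 2 unavailable) [OR] = 1 − (1−0.524000) × (1−0.33) × (1−0.510100) = 0.843761
P(Control pod 2 unavailable) [OR] = 1 − (1−0.13) × (1−0.07) × (1−0.29) = 0.425539
P(Annular stack 2 unavailable) [OR] = 1 − (1−0.425539) × (1−0.30) × (1−0.43) = 0.770790
P(Offshore blowout preventer fails to close) [AND] = 0.023996 × 0.314471 × 0.843761 × 0.770790 = 0.004908
Rounded to 4 decimal places: P(Offshore blowout preventer fails to close) ≈ 0.0049.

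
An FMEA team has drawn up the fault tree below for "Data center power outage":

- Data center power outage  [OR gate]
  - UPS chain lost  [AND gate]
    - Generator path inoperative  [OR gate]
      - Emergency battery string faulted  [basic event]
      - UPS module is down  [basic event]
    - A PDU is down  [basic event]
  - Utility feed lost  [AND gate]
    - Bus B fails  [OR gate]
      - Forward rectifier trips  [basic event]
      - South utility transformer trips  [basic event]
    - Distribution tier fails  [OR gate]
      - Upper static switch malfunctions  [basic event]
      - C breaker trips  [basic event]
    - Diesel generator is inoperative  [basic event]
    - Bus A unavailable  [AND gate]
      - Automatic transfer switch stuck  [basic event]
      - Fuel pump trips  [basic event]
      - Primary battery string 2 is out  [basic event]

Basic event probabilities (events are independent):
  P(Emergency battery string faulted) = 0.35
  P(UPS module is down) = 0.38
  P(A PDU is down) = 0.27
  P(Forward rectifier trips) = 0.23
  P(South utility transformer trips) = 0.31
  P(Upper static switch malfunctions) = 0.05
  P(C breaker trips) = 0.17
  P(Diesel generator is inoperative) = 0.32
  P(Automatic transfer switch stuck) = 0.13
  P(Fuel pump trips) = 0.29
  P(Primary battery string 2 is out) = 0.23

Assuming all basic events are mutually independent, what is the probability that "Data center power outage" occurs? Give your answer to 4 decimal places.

0.1614

P(Generator path inoperative) [OR] = 1 − (1−0.35) × (1−0.38) = 0.597000
P(UPS chain lost) [AND] = 0.597000 × 0.27 = 0.161190
P(Bus B fails) [OR] = 1 − (1−0.23) × (1−0.31) = 0.468700
P(Distribution tier fails) [OR] = 1 − (1−0.05) × (1−0.17) = 0.211500
P(Bus A unavailable) [AND] = 0.13 × 0.29 × 0.23 = 0.008671
P(Utility feed lost) [AND] = 0.468700 × 0.211500 × 0.32 × 0.008671 = 0.000275
P(Data center power outage) [OR] = 1 − (1−0.161190) × (1−0.000275) = 0.161421
Rounded to 4 decimal places: P(Data center power outage) ≈ 0.1614.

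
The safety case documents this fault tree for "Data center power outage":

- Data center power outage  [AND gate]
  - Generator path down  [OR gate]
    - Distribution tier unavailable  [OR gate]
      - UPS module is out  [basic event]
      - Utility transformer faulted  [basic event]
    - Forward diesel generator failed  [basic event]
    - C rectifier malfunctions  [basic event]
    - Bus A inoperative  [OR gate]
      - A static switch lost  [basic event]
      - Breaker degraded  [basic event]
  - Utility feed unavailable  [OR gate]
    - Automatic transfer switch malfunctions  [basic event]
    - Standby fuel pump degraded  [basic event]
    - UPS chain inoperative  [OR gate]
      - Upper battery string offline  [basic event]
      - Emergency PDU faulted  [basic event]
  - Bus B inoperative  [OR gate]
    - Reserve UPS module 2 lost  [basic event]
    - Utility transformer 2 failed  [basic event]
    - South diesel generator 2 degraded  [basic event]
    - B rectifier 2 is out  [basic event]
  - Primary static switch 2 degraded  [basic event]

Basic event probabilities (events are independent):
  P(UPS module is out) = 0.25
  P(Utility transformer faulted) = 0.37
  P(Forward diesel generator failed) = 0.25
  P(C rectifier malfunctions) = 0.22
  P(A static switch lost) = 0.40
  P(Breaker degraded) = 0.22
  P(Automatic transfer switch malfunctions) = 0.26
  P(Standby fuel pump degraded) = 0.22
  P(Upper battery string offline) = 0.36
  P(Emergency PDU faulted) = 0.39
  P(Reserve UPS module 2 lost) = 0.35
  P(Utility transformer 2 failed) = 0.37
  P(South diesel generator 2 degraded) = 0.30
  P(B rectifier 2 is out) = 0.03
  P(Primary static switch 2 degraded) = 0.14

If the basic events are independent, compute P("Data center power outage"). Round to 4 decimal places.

P(Distribution tier unavailable) [OR] = 1 − (1−0.25) × (1−0.37) = 0.527500
P(Bus A inoperative) [OR] = 1 − (1−0.40) × (1−0.22) = 0.532000
P(Generator path down) [OR] = 1 − (1−0.527500) × (1−0.25) × (1−0.22) × (1−0.532000) = 0.870639
P(UPS chain inoperative) [OR] = 1 − (1−0.36) × (1−0.39) = 0.609600
P(Utility feed unavailable) [OR] = 1 − (1−0.26) × (1−0.22) × (1−0.609600) = 0.774661
P(Bus B inoperative) [OR] = 1 − (1−0.35) × (1−0.37) × (1−0.30) × (1−0.03) = 0.721950
P(Data center power outage) [AND] = 0.870639 × 0.774661 × 0.721950 × 0.14 = 0.068169
Rounded to 4 decimal places: P(Data center power outage) ≈ 0.0682.

0.0682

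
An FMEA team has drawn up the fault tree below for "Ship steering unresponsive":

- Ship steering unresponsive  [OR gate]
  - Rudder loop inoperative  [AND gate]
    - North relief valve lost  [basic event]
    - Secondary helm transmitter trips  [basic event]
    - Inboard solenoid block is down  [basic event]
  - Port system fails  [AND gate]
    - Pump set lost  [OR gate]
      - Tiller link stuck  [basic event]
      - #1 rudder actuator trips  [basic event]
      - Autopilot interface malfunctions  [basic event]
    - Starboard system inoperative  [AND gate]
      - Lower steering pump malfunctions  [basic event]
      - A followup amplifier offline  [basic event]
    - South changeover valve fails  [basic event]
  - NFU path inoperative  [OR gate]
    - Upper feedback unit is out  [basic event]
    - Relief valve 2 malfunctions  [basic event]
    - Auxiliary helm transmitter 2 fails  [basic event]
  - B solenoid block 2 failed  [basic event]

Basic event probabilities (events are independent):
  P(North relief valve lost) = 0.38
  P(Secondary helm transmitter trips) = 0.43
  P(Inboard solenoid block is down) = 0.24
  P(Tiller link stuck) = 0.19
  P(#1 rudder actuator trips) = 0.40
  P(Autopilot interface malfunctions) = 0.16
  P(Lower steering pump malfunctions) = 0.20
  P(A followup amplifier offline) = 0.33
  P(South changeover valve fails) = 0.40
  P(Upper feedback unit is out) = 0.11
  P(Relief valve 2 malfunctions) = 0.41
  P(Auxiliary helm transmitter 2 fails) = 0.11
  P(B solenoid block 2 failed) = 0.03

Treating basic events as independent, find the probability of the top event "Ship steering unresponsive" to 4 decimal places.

0.5713

P(Rudder loop inoperative) [AND] = 0.38 × 0.43 × 0.24 = 0.039216
P(Pump set lost) [OR] = 1 − (1−0.19) × (1−0.40) × (1−0.16) = 0.591760
P(Starboard system inoperative) [AND] = 0.20 × 0.33 = 0.066000
P(Port system fails) [AND] = 0.591760 × 0.066000 × 0.40 = 0.015622
P(NFU path inoperative) [OR] = 1 − (1−0.11) × (1−0.41) × (1−0.11) = 0.532661
P(Ship steering unresponsive) [OR] = 1 − (1−0.039216) × (1−0.015622) × (1−0.532661) × (1−0.03) = 0.571263
Rounded to 4 decimal places: P(Ship steering unresponsive) ≈ 0.5713.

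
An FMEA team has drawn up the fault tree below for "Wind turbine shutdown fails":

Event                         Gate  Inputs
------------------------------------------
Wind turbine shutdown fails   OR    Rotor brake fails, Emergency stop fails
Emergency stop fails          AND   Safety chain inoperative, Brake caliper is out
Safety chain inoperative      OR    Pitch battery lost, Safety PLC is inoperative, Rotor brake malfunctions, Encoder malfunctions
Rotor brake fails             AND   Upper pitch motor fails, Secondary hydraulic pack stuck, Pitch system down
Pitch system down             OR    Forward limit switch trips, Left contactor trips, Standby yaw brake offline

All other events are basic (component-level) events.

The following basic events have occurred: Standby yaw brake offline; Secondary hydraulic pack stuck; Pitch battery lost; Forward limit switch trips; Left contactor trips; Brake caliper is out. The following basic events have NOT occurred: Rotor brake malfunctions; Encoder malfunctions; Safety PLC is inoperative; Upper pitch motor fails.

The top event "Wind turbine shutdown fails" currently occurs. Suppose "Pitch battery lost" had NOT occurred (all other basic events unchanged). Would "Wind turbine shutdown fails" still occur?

No

Counterfactual: set "Pitch battery lost" to not occurred.
Pitch system down [OR]: Forward limit switch trips=occurs, Left contactor trips=occurs, Standby yaw brake offline=occurs → at least one input occurs → occurs.
Rotor brake fails [AND]: Upper pitch motor fails=not, Secondary hydraulic pack stuck=occurs, Pitch system down=occurs → not all inputs occur → does not occur.
Safety chain inoperative [OR]: Pitch battery lost=not, Safety PLC is inoperative=not, Rotor brake malfunctions=not, Encoder malfunctions=not → no input occurs → does not occur.
Emergency stop fails [AND]: Safety chain inoperative=not, Brake caliper is out=occurs → not all inputs occur → does not occur.
Wind turbine shutdown fails [OR]: Rotor brake fails=not, Emergency stop fails=not → no input occurs → does not occur.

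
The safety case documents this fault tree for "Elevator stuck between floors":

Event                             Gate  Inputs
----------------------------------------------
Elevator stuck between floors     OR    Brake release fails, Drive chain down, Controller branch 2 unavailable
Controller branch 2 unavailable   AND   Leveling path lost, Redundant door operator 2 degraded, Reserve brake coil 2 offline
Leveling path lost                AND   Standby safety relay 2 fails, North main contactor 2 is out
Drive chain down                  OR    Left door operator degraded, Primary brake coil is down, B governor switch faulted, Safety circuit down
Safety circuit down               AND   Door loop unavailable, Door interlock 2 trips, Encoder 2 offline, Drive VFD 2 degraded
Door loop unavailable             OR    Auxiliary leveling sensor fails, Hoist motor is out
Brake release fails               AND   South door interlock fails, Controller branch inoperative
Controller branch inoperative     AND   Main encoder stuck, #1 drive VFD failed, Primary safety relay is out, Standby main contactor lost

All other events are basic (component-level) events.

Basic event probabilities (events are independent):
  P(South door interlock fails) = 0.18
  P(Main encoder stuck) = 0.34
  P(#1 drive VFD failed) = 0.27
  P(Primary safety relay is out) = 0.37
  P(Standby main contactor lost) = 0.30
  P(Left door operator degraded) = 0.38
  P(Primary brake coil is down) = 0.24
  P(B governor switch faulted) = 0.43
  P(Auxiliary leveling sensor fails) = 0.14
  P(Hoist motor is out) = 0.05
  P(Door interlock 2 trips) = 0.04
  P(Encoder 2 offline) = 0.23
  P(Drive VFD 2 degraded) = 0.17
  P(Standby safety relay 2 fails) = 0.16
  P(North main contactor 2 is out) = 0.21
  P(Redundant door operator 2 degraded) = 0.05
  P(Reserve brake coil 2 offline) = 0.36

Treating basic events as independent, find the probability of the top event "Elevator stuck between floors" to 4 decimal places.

0.7321

P(Controller branch inoperative) [AND] = 0.34 × 0.27 × 0.37 × 0.30 = 0.010190
P(Brake release fails) [AND] = 0.18 × 0.010190 = 0.001834
P(Door loop unavailable) [OR] = 1 − (1−0.14) × (1−0.05) = 0.183000
P(Safety circuit down) [AND] = 0.183000 × 0.04 × 0.23 × 0.17 = 0.000286
P(Drive chain down) [OR] = 1 − (1−0.38) × (1−0.24) × (1−0.43) × (1−0.000286) = 0.731493
P(Leveling path lost) [AND] = 0.16 × 0.21 = 0.033600
P(Controller branch 2 unavailable) [AND] = 0.033600 × 0.05 × 0.36 = 0.000605
P(Elevator stuck between floors) [OR] = 1 − (1−0.001834) × (1−0.731493) × (1−0.000605) = 0.732148
Rounded to 4 decimal places: P(Elevator stuck between floors) ≈ 0.7321.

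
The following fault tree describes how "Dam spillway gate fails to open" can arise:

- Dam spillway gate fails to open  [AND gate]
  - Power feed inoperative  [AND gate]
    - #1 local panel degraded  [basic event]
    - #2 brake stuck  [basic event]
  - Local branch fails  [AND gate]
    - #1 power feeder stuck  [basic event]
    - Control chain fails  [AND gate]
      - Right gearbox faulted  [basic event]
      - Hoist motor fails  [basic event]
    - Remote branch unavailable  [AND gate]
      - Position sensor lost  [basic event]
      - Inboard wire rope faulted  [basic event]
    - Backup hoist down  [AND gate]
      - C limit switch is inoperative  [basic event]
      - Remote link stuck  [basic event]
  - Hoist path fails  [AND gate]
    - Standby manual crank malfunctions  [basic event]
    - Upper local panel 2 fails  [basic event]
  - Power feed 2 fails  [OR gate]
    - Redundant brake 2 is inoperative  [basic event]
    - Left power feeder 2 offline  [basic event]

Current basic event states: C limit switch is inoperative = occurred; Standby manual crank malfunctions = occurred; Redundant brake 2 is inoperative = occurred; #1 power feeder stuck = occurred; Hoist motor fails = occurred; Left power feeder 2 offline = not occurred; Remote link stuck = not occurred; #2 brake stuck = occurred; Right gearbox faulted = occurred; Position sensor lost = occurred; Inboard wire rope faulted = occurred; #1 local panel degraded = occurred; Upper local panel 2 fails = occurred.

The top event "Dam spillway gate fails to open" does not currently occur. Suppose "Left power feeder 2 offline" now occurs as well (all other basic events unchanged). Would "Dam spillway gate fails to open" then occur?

Counterfactual: set "Left power feeder 2 offline" to occurred.
Power feed inoperative [AND]: #1 local panel degraded=occurs, #2 brake stuck=occurs → all inputs occur → occurs.
Control chain fails [AND]: Right gearbox faulted=occurs, Hoist motor fails=occurs → all inputs occur → occurs.
Remote branch unavailable [AND]: Position sensor lost=occurs, Inboard wire rope faulted=occurs → all inputs occur → occurs.
Backup hoist down [AND]: C limit switch is inoperative=occurs, Remote link stuck=not → not all inputs occur → does not occur.
Local branch fails [AND]: #1 power feeder stuck=occurs, Control chain fails=occurs, Remote branch unavailable=occurs, Backup hoist down=not → not all inputs occur → does not occur.
Hoist path fails [AND]: Standby manual crank malfunctions=occurs, Upper local panel 2 fails=occurs → all inputs occur → occurs.
Power feed 2 fails [OR]: Redundant brake 2 is inoperative=occurs, Left power feeder 2 offline=occurs → at least one input occurs → occurs.
Dam spillway gate fails to open [AND]: Power feed inoperative=occurs, Local branch fails=not, Hoist path fails=occurs, Power feed 2 fails=occurs → not all inputs occur → does not occur.

No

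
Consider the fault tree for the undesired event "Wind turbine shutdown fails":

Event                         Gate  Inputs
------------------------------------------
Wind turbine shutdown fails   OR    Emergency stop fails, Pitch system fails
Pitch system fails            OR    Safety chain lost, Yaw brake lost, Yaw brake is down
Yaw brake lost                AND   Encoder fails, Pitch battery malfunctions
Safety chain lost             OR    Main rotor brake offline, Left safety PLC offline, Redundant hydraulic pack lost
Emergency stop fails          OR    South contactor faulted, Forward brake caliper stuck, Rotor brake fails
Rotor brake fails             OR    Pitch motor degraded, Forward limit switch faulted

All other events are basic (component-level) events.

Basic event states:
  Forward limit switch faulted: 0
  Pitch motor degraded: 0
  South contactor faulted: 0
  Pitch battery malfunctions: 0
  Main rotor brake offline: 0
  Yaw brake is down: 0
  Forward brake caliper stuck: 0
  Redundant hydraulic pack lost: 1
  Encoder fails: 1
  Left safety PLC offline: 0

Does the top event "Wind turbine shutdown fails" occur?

Yes

Rotor brake fails [OR]: Pitch motor degraded=not, Forward limit switch faulted=not → no input occurs → does not occur.
Emergency stop fails [OR]: South contactor faulted=not, Forward brake caliper stuck=not, Rotor brake fails=not → no input occurs → does not occur.
Safety chain lost [OR]: Main rotor brake offline=not, Left safety PLC offline=not, Redundant hydraulic pack lost=occurs → at least one input occurs → occurs.
Yaw brake lost [AND]: Encoder fails=occurs, Pitch battery malfunctions=not → not all inputs occur → does not occur.
Pitch system fails [OR]: Safety chain lost=occurs, Yaw brake lost=not, Yaw brake is down=not → at least one input occurs → occurs.
Wind turbine shutdown fails [OR]: Emergency stop fails=not, Pitch system fails=occurs → at least one input occurs → occurs.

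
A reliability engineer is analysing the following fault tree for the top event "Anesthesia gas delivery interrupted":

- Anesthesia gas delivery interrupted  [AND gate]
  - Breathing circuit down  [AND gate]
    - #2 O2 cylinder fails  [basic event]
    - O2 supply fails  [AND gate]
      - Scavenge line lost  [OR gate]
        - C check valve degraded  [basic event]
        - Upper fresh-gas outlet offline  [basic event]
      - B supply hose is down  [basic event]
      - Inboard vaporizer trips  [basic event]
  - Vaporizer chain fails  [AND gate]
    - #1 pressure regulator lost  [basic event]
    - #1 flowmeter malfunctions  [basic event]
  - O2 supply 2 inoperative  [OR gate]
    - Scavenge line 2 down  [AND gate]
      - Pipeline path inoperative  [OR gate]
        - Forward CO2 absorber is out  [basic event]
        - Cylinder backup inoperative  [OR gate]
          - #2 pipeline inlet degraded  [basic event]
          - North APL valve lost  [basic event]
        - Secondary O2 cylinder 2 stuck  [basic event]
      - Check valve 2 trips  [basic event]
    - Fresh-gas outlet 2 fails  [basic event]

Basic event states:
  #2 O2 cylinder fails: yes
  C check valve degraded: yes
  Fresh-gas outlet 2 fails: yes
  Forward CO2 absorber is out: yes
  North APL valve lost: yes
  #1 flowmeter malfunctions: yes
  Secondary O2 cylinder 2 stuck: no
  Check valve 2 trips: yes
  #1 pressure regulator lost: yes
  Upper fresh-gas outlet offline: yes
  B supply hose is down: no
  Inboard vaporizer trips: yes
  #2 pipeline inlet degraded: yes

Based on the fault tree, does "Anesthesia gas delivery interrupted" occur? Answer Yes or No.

No

Scavenge line lost [OR]: C check valve degraded=occurs, Upper fresh-gas outlet offline=occurs → at least one input occurs → occurs.
O2 supply fails [AND]: Scavenge line lost=occurs, B supply hose is down=not, Inboard vaporizer trips=occurs → not all inputs occur → does not occur.
Breathing circuit down [AND]: #2 O2 cylinder fails=occurs, O2 supply fails=not → not all inputs occur → does not occur.
Vaporizer chain fails [AND]: #1 pressure regulator lost=occurs, #1 flowmeter malfunctions=occurs → all inputs occur → occurs.
Cylinder backup inoperative [OR]: #2 pipeline inlet degraded=occurs, North APL valve lost=occurs → at least one input occurs → occurs.
Pipeline path inoperative [OR]: Forward CO2 absorber is out=occurs, Cylinder backup inoperative=occurs, Secondary O2 cylinder 2 stuck=not → at least one input occurs → occurs.
Scavenge line 2 down [AND]: Pipeline path inoperative=occurs, Check valve 2 trips=occurs → all inputs occur → occurs.
O2 supply 2 inoperative [OR]: Scavenge line 2 down=occurs, Fresh-gas outlet 2 fails=occurs → at least one input occurs → occurs.
Anesthesia gas delivery interrupted [AND]: Breathing circuit down=not, Vaporizer chain fails=occurs, O2 supply 2 inoperative=occurs → not all inputs occur → does not occur.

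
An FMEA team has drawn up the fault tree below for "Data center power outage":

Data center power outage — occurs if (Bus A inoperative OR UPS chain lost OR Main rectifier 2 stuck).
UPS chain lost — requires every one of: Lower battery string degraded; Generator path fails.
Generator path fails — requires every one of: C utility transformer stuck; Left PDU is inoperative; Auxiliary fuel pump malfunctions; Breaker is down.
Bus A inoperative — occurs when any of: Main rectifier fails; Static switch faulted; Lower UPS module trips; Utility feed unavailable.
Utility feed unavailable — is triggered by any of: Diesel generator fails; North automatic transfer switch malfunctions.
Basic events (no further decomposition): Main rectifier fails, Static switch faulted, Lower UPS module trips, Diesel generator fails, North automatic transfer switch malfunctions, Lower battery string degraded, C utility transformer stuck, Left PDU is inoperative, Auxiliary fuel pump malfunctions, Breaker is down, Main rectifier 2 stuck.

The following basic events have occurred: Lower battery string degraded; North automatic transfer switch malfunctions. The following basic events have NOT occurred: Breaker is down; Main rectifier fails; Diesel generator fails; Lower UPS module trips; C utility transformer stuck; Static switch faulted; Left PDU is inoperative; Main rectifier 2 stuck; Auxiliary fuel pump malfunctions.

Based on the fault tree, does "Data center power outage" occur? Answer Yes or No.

Utility feed unavailable [OR]: Diesel generator fails=not, North automatic transfer switch malfunctions=occurs → at least one input occurs → occurs.
Bus A inoperative [OR]: Main rectifier fails=not, Static switch faulted=not, Lower UPS module trips=not, Utility feed unavailable=occurs → at least one input occurs → occurs.
Generator path fails [AND]: C utility transformer stuck=not, Left PDU is inoperative=not, Auxiliary fuel pump malfunctions=not, Breaker is down=not → not all inputs occur → does not occur.
UPS chain lost [AND]: Lower battery string degraded=occurs, Generator path fails=not → not all inputs occur → does not occur.
Data center power outage [OR]: Bus A inoperative=occurs, UPS chain lost=not, Main rectifier 2 stuck=not → at least one input occurs → occurs.

Yes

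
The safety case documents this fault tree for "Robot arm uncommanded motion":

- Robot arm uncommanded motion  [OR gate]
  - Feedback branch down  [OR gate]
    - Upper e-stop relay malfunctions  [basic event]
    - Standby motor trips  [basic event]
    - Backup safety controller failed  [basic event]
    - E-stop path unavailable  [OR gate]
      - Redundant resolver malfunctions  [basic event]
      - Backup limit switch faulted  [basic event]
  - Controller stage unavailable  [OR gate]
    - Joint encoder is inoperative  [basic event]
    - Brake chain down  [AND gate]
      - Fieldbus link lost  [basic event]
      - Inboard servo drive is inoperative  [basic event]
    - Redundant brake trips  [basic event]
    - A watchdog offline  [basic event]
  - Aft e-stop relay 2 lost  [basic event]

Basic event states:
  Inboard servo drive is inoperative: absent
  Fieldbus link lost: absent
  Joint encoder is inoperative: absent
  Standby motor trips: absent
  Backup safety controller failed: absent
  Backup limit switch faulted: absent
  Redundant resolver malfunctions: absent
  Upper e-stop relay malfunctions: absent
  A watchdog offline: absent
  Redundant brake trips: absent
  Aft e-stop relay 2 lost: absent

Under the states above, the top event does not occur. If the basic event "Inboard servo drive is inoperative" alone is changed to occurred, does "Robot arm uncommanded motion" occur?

Counterfactual: set "Inboard servo drive is inoperative" to occurred.
E-stop path unavailable [OR]: Redundant resolver malfunctions=not, Backup limit switch faulted=not → no input occurs → does not occur.
Feedback branch down [OR]: Upper e-stop relay malfunctions=not, Standby motor trips=not, Backup safety controller failed=not, E-stop path unavailable=not → no input occurs → does not occur.
Brake chain down [AND]: Fieldbus link lost=not, Inboard servo drive is inoperative=occurs → not all inputs occur → does not occur.
Controller stage unavailable [OR]: Joint encoder is inoperative=not, Brake chain down=not, Redundant brake trips=not, A watchdog offline=not → no input occurs → does not occur.
Robot arm uncommanded motion [OR]: Feedback branch down=not, Controller stage unavailable=not, Aft e-stop relay 2 lost=not → no input occurs → does not occur.

No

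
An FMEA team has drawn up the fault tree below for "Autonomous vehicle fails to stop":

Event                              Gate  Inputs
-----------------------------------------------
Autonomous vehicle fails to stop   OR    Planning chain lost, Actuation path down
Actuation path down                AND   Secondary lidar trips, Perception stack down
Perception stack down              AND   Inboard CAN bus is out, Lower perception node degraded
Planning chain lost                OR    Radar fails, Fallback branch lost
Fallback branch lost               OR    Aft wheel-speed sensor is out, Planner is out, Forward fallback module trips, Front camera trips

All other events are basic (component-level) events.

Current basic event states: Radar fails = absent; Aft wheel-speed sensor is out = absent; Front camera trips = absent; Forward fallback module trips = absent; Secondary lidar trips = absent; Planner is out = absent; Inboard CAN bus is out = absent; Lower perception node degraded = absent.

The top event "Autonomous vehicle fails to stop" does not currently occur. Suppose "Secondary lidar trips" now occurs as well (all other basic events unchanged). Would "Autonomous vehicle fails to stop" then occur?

No

Counterfactual: set "Secondary lidar trips" to occurred.
Fallback branch lost [OR]: Aft wheel-speed sensor is out=not, Planner is out=not, Forward fallback module trips=not, Front camera trips=not → no input occurs → does not occur.
Planning chain lost [OR]: Radar fails=not, Fallback branch lost=not → no input occurs → does not occur.
Perception stack down [AND]: Inboard CAN bus is out=not, Lower perception node degraded=not → not all inputs occur → does not occur.
Actuation path down [AND]: Secondary lidar trips=occurs, Perception stack down=not → not all inputs occur → does not occur.
Autonomous vehicle fails to stop [OR]: Planning chain lost=not, Actuation path down=not → no input occurs → does not occur.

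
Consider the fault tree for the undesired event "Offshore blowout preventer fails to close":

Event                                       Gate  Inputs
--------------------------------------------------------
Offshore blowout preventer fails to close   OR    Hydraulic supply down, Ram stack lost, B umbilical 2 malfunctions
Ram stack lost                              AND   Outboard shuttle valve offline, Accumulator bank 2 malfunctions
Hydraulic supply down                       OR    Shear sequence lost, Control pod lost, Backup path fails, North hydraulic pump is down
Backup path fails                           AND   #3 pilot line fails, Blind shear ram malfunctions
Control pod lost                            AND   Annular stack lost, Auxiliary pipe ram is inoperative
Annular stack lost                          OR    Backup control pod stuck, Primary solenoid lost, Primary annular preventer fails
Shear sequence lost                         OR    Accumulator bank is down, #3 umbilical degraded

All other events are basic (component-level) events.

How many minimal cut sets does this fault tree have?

9

Shear sequence lost [OR]: union of children's cut sets → 2 cut set(s).
Annular stack lost [OR]: union of children's cut sets → 3 cut set(s).
Control pod lost [AND]: one cut set from each child combined → 3 × 1 = 3 cut set(s).
Backup path fails [AND]: one cut set from each child combined → 1 × 1 = 1 cut set(s).
Hydraulic supply down [OR]: union of children's cut sets → 7 cut set(s).
Ram stack lost [AND]: one cut set from each child combined → 1 × 1 = 1 cut set(s).
Offshore blowout preventer fails to close [OR]: union of children's cut sets → 9 cut set(s).
Minimal cut sets: {Accumulator bank is down}; {#3 umbilical degraded}; {Auxiliary pipe ram is inoperative, Backup control pod stuck}; {Auxiliary pipe ram is inoperative, Primary solenoid lost}; {Auxiliary pipe ram is inoperative, Primary annular preventer fails}; {#3 pilot line fails, Blind shear ram malfunctions}; {North hydraulic pump is down}; {Accumulator bank 2 malfunctions, Outboard shuttle valve offline}; {B umbilical 2 malfunctions}.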